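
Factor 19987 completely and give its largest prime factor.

79

19987 = 11 · 1817
1817 = 23 · 79
79 is prime.
So 19987 = 11 · 23 · 79; the largest prime factor is 79.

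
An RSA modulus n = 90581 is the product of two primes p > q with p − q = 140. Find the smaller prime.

Since p = q + 140, we have 90581 = q(q + 140), so q² + 140q − 90581 = 0.
Discriminant: 140² + 4·90581 = 19600 + 362324 = 381924; √381924 = 618.
q = (−140 + 618)/2 = 239, and p = q + 140 = 379.
Check: 239 · 379 = 90581.

239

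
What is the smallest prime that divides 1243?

1243 is odd.
Digit sum 10, not divisible by 3.
Ends in 3: not divisible by 5.
7: 1243 = 7·177 + 4
11: 1243 = 11·113

11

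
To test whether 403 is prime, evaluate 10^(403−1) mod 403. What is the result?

66

10^1 ≡ 10 (mod 403)
10^2 ≡ 10^2 = 100 ≡ 100 (mod 403)
10^4 ≡ 100^2 = 10000 ≡ 328 (mod 403)
10^8 ≡ 328^2 = 107584 ≡ 386 (mod 403)
10^16 ≡ 386^2 = 148996 ≡ 289 (mod 403)
10^32 ≡ 289^2 = 83521 ≡ 100 (mod 403)
10^64 ≡ 100^2 = 10000 ≡ 328 (mod 403)
10^128 ≡ 328^2 = 107584 ≡ 386 (mod 403)
10^256 ≡ 386^2 = 148996 ≡ 289 (mod 403)
402 = 256 + 128 + 16 + 2 in binary powers of 2.
So 10^402 ≡ 289 · 386 · 289 · 100 ≡ 66 (mod 403).
Since 66 ≠ 1, base 10 is a Fermat witness: 403 is composite.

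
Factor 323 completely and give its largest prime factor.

323 = 17 · 19
19 is prime.
So 323 = 17 · 19; the largest prime factor is 19.

19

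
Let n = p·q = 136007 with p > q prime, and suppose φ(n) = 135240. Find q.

277

φ(n) = (p−1)(q−1) = n − (p+q) + 1, so p + q = 136007 − 135240 + 1 = 768.
p and q are the roots of t² − 768t + 136007 = 0.
Discriminant: 768² − 4·136007 = 589824 − 544028 = 45796; √45796 = 214.
q = (768 − 214)/2 = 277, p = (768 + 214)/2 = 491.
Check: 277 · 491 = 136007.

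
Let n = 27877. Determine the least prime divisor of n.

27877 is odd.
Digit sum 31, not divisible by 3.
Ends in 7: not divisible by 5.
7: 27877 = 7·3982 + 3
11: 27877 = 11·2534 + 3
13: 27877 = 13·2144 + 5
17: 27877 = 17·1639 + 14
19: 27877 = 19·1467 + 4
23: 27877 = 23·1212 + 1
29: 27877 = 29·961 + 8
31: 27877 = 31·899 + 8
37: 27877 = 37·753 + 16
41: 27877 = 41·679 + 38
43: 27877 = 43·648 + 13
47: 27877 = 47·593 + 6
53: 27877 = 53·525 + 52
59: 27877 = 59·472 + 29
61: 27877 = 61·457

61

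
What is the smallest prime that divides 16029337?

16029337 is odd.
Digit sum 31, not divisible by 3.
Ends in 7: not divisible by 5.
7: 16029337 = 7·2289905 + 2
11: 16029337 = 11·1457212 + 5
13: 16029337 = 13·1233025 + 12
17: 16029337 = 17·942902 + 3
19: 16029337 = 19·843649 + 6
23: 16029337 = 23·696927 + 16
29: 16029337 = 29·552735 + 22
31: 16029337 = 31·517075 + 12
37: 16029337 = 37·433225 + 12
41: 16029337 = 41·390959 + 18
43: 16029337 = 43·372775 + 12
47: 16029337 = 47·341049 + 34
53: 16029337 = 53·302440 + 17
59: 16029337 = 59·271683 + 40
61: 16029337 = 61·262776 + 1
67: 16029337 = 67·239243 + 56
71: 16029337 = 71·225765 + 22
73: 16029337 = 73·219579 + 70
79: 16029337 = 79·202903

79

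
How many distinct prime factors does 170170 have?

170170 = 2 · 85085
85085 = 5 · 17017
17017 = 7 · 2431
2431 = 11 · 221
221 = 13 · 17
170170 = 2 · 5 · 7 · 11 · 13 · 17, which has 6 distinct prime factors.

6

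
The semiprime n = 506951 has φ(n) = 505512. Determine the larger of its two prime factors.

φ(n) = (p−1)(q−1) = n − (p+q) + 1, so p + q = 506951 − 505512 + 1 = 1440.
p and q are the roots of t² − 1440t + 506951 = 0.
Discriminant: 1440² − 4·506951 = 2073600 − 2027804 = 45796; √45796 = 214.
q = (1440 − 214)/2 = 613, p = (1440 + 214)/2 = 827.
Check: 613 · 827 = 506951.

827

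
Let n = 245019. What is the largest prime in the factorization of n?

245019 = 3 · 81673
81673 = 23 · 3551
3551 = 53 · 67
67 is prime.
So 245019 = 3 · 23 · 53 · 67; the largest prime factor is 67.

67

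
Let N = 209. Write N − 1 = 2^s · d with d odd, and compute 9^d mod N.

209 − 1 = 208 = 2^4 · 13, so d = 13.
9^1 ≡ 9 (mod 209)
9^2 ≡ 9^2 = 81 ≡ 81 (mod 209)
9^4 ≡ 81^2 = 6561 ≡ 82 (mod 209)
9^8 ≡ 82^2 = 6724 ≡ 36 (mod 209)
13 = 8 + 4 + 1 in binary powers of 2.
So 9^13 ≡ 36 · 82 · 9 ≡ 25 (mod 209).
Squaring chain: 25 → 207 → 4 → 16; never reaches −1, so base 9 is a Miller–Rabin witness that 209 is composite.

25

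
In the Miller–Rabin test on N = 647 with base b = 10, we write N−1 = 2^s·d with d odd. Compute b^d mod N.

646

647 − 1 = 646 = 2^1 · 323, so d = 323.
10^1 ≡ 10 (mod 647)
10^2 ≡ 10^2 = 100 ≡ 100 (mod 647)
10^4 ≡ 100^2 = 10000 ≡ 295 (mod 647)
10^8 ≡ 295^2 = 87025 ≡ 327 (mod 647)
10^16 ≡ 327^2 = 106929 ≡ 174 (mod 647)
10^32 ≡ 174^2 = 30276 ≡ 514 (mod 647)
10^64 ≡ 514^2 = 264196 ≡ 220 (mod 647)
10^128 ≡ 220^2 = 48400 ≡ 522 (mod 647)
10^256 ≡ 522^2 = 272484 ≡ 97 (mod 647)
323 = 256 + 64 + 2 + 1 in binary powers of 2.
So 10^323 ≡ 97 · 220 · 100 · 10 ≡ 646 (mod 647).
Since 10^d ≡ 646 (mod 647), base 10 does not prove 647 composite.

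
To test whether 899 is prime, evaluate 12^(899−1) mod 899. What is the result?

12^1 ≡ 12 (mod 899)
12^2 ≡ 12^2 = 144 ≡ 144 (mod 899)
12^4 ≡ 144^2 = 20736 ≡ 59 (mod 899)
12^8 ≡ 59^2 = 3481 ≡ 784 (mod 899)
12^16 ≡ 784^2 = 614656 ≡ 639 (mod 899)
12^32 ≡ 639^2 = 408321 ≡ 175 (mod 899)
12^64 ≡ 175^2 = 30625 ≡ 59 (mod 899)
12^128 ≡ 59^2 = 3481 ≡ 784 (mod 899)
12^256 ≡ 784^2 = 614656 ≡ 639 (mod 899)
12^512 ≡ 639^2 = 408321 ≡ 175 (mod 899)
898 = 512 + 256 + 128 + 2 in binary powers of 2.
So 12^898 ≡ 175 · 639 · 784 · 144 ≡ 231 (mod 899).
Since 231 ≠ 1, base 12 is a Fermat witness: 899 is composite.

231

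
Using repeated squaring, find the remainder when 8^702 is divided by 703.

8^1 ≡ 8 (mod 703)
8^2 ≡ 8^2 = 64 ≡ 64 (mod 703)
8^4 ≡ 64^2 = 4096 ≡ 581 (mod 703)
8^8 ≡ 581^2 = 337561 ≡ 121 (mod 703)
8^16 ≡ 121^2 = 14641 ≡ 581 (mod 703)
8^32 ≡ 581^2 = 337561 ≡ 121 (mod 703)
8^64 ≡ 121^2 = 14641 ≡ 581 (mod 703)
8^128 ≡ 581^2 = 337561 ≡ 121 (mod 703)
8^256 ≡ 121^2 = 14641 ≡ 581 (mod 703)
8^512 ≡ 581^2 = 337561 ≡ 121 (mod 703)
702 = 512 + 128 + 32 + 16 + 8 + 4 + 2 in binary powers of 2.
So 8^702 ≡ 121 · 121 · 121 · 581 · 121 · 581 · 64 ≡ 628 (mod 703).
Since 628 ≠ 1, base 8 is a Fermat witness: 703 is composite.

628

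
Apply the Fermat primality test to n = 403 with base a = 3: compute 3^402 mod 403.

3^1 ≡ 3 (mod 403)
3^2 ≡ 3^2 = 9 ≡ 9 (mod 403)
3^4 ≡ 9^2 = 81 ≡ 81 (mod 403)
3^8 ≡ 81^2 = 6561 ≡ 113 (mod 403)
3^16 ≡ 113^2 = 12769 ≡ 276 (mod 403)
3^32 ≡ 276^2 = 76176 ≡ 9 (mod 403)
3^64 ≡ 9^2 = 81 ≡ 81 (mod 403)
3^128 ≡ 81^2 = 6561 ≡ 113 (mod 403)
3^256 ≡ 113^2 = 12769 ≡ 276 (mod 403)
402 = 256 + 128 + 16 + 2 in binary powers of 2.
So 3^402 ≡ 276 · 113 · 276 · 9 ≡ 287 (mod 403).
Since 287 ≠ 1, base 3 is a Fermat witness: 403 is composite.

287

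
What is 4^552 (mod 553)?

4^1 ≡ 4 (mod 553)
4^2 ≡ 4^2 = 16 ≡ 16 (mod 553)
4^4 ≡ 16^2 = 256 ≡ 256 (mod 553)
4^8 ≡ 256^2 = 65536 ≡ 282 (mod 553)
4^16 ≡ 282^2 = 79524 ≡ 445 (mod 553)
4^32 ≡ 445^2 = 198025 ≡ 51 (mod 553)
4^64 ≡ 51^2 = 2601 ≡ 389 (mod 553)
4^128 ≡ 389^2 = 151321 ≡ 352 (mod 553)
4^256 ≡ 352^2 = 123904 ≡ 32 (mod 553)
4^512 ≡ 32^2 = 1024 ≡ 471 (mod 553)
552 = 512 + 32 + 8 in binary powers of 2.
So 4^552 ≡ 471 · 51 · 282 ≡ 225 (mod 553).
Since 225 ≠ 1, base 4 is a Fermat witness: 553 is composite.

225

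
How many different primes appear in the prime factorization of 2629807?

2629807 = 29^2 · 3127
3127 = 53 · 59
2629807 = 29^2 · 53 · 59, which has 3 distinct prime factors.

3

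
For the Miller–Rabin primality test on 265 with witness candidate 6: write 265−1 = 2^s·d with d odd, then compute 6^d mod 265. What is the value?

96

265 − 1 = 264 = 2^3 · 33, so d = 33.
6^1 ≡ 6 (mod 265)
6^2 ≡ 6^2 = 36 ≡ 36 (mod 265)
6^4 ≡ 36^2 = 1296 ≡ 236 (mod 265)
6^8 ≡ 236^2 = 55696 ≡ 46 (mod 265)
6^16 ≡ 46^2 = 2116 ≡ 261 (mod 265)
6^32 ≡ 261^2 = 68121 ≡ 16 (mod 265)
33 = 32 + 1 in binary powers of 2.
So 6^33 ≡ 16 · 6 ≡ 96 (mod 265).
Squaring chain: 96 → 206 → 36; never reaches −1, so base 6 is a Miller–Rabin witness that 265 is composite.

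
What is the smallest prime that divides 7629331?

61

7629331 is odd.
Digit sum 31, not divisible by 3.
Ends in 1: not divisible by 5.
7: 7629331 = 7·1089904 + 3
11: 7629331 = 11·693575 + 6
13: 7629331 = 13·586871 + 8
17: 7629331 = 17·448784 + 3
19: 7629331 = 19·401543 + 14
23: 7629331 = 23·331710 + 1
29: 7629331 = 29·263080 + 11
31: 7629331 = 31·246107 + 14
37: 7629331 = 37·206198 + 5
41: 7629331 = 41·186081 + 10
43: 7629331 = 43·177426 + 13
47: 7629331 = 47·162326 + 9
53: 7629331 = 53·143949 + 34
59: 7629331 = 59·129310 + 41
61: 7629331 = 61·125071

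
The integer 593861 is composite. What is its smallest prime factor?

593861 is odd.
Digit sum 32, not divisible by 3.
Ends in 1: not divisible by 5.
7: 593861 = 7·84837 + 2
11: 593861 = 11·53987 + 4
13: 593861 = 13·45681 + 8
17: 593861 = 17·34933

17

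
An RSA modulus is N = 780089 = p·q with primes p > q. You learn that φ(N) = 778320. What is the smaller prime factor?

829

φ(n) = (p−1)(q−1) = n − (p+q) + 1, so p + q = 780089 − 778320 + 1 = 1770.
p and q are the roots of t² − 1770t + 780089 = 0.
Discriminant: 1770² − 4·780089 = 3132900 − 3120356 = 12544; √12544 = 112.
q = (1770 − 112)/2 = 829, p = (1770 + 112)/2 = 941.
Check: 829 · 941 = 780089.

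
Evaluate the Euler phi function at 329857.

Factor: 329857 = 11 · 157 · 191.
φ(329857) = (11−1) · (157−1) · (191−1) = 10 · 156 · 190 = 296400.

296400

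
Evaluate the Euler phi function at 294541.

268272

Factor: 294541 = 13 · 139 · 163.
φ(294541) = (13−1) · (139−1) · (163−1) = 12 · 138 · 162 = 268272.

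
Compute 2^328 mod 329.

2^1 ≡ 2 (mod 329)
2^2 ≡ 2^2 = 4 ≡ 4 (mod 329)
2^4 ≡ 4^2 = 16 ≡ 16 (mod 329)
2^8 ≡ 16^2 = 256 ≡ 256 (mod 329)
2^16 ≡ 256^2 = 65536 ≡ 65 (mod 329)
2^32 ≡ 65^2 = 4225 ≡ 277 (mod 329)
2^64 ≡ 277^2 = 76729 ≡ 72 (mod 329)
2^128 ≡ 72^2 = 5184 ≡ 249 (mod 329)
2^256 ≡ 249^2 = 62001 ≡ 149 (mod 329)
328 = 256 + 64 + 8 in binary powers of 2.
So 2^328 ≡ 149 · 72 · 256 ≡ 205 (mod 329).
Since 205 ≠ 1, base 2 is a Fermat witness: 329 is composite.

205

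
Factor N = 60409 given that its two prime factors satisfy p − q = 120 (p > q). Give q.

Since p = q + 120, we have 60409 = q(q + 120), so q² + 120q − 60409 = 0.
Discriminant: 120² + 4·60409 = 14400 + 241636 = 256036; √256036 = 506.
q = (−120 + 506)/2 = 193, and p = q + 120 = 313.
Check: 193 · 313 = 60409.

193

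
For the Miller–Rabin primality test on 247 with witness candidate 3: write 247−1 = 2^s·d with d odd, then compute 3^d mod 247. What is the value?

247 − 1 = 246 = 2^1 · 123, so d = 123.
3^1 ≡ 3 (mod 247)
3^2 ≡ 3^2 = 9 ≡ 9 (mod 247)
3^4 ≡ 9^2 = 81 ≡ 81 (mod 247)
3^8 ≡ 81^2 = 6561 ≡ 139 (mod 247)
3^16 ≡ 139^2 = 19321 ≡ 55 (mod 247)
3^32 ≡ 55^2 = 3025 ≡ 61 (mod 247)
3^64 ≡ 61^2 = 3721 ≡ 16 (mod 247)
123 = 64 + 32 + 16 + 8 + 2 + 1 in binary powers of 2.
So 3^123 ≡ 16 · 61 · 55 · 139 · 9 · 3 ≡ 183 (mod 247).
Squaring chain: 183; never reaches −1, so base 3 is a Miller–Rabin witness that 247 is composite.

183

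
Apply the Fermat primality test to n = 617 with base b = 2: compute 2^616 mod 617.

2^1 ≡ 2 (mod 617)
2^2 ≡ 2^2 = 4 ≡ 4 (mod 617)
2^4 ≡ 4^2 = 16 ≡ 16 (mod 617)
2^8 ≡ 16^2 = 256 ≡ 256 (mod 617)
2^16 ≡ 256^2 = 65536 ≡ 134 (mod 617)
2^32 ≡ 134^2 = 17956 ≡ 63 (mod 617)
2^64 ≡ 63^2 = 3969 ≡ 267 (mod 617)
2^128 ≡ 267^2 = 71289 ≡ 334 (mod 617)
2^256 ≡ 334^2 = 111556 ≡ 496 (mod 617)
2^512 ≡ 496^2 = 246016 ≡ 450 (mod 617)
616 = 512 + 64 + 32 + 8 in binary powers of 2.
So 2^616 ≡ 450 · 267 · 63 · 256 ≡ 1 (mod 617).
Since the result is 1, base 2 gives no evidence that 617 is composite.

1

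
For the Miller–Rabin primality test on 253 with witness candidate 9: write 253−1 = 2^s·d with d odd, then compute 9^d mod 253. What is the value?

36

253 − 1 = 252 = 2^2 · 63, so d = 63.
9^1 ≡ 9 (mod 253)
9^2 ≡ 9^2 = 81 ≡ 81 (mod 253)
9^4 ≡ 81^2 = 6561 ≡ 236 (mod 253)
9^8 ≡ 236^2 = 55696 ≡ 36 (mod 253)
9^16 ≡ 36^2 = 1296 ≡ 31 (mod 253)
9^32 ≡ 31^2 = 961 ≡ 202 (mod 253)
63 = 32 + 16 + 8 + 4 + 2 + 1 in binary powers of 2.
So 9^63 ≡ 202 · 31 · 36 · 236 · 81 · 9 ≡ 36 (mod 253).
Squaring chain: 36 → 31; never reaches −1, so base 9 is a Miller–Rabin witness that 253 is composite.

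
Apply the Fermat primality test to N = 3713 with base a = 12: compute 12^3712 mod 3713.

12^1 ≡ 12 (mod 3713)
12^2 ≡ 12^2 = 144 ≡ 144 (mod 3713)
12^4 ≡ 144^2 = 20736 ≡ 2171 (mod 3713)
12^8 ≡ 2171^2 = 4713241 ≡ 1444 (mod 3713)
12^16 ≡ 1444^2 = 2085136 ≡ 2143 (mod 3713)
12^32 ≡ 2143^2 = 4592449 ≡ 3181 (mod 3713)
12^64 ≡ 3181^2 = 10118761 ≡ 836 (mod 3713)
12^128 ≡ 836^2 = 698896 ≡ 852 (mod 3713)
12^256 ≡ 852^2 = 725904 ≡ 1869 (mod 3713)
12^512 ≡ 1869^2 = 3493161 ≡ 2941 (mod 3713)
12^1024 ≡ 2941^2 = 8649481 ≡ 1904 (mod 3713)
12^2048 ≡ 1904^2 = 3625216 ≡ 1328 (mod 3713)
3712 = 2048 + 1024 + 512 + 128 in binary powers of 2.
So 12^3712 ≡ 1328 · 1904 · 2941 · 852 ≡ 3698 (mod 3713).
Since 3698 ≠ 1, base 12 is a Fermat witness: 3713 is composite.

3698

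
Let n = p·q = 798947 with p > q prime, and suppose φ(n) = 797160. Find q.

877

φ(n) = (p−1)(q−1) = n − (p+q) + 1, so p + q = 798947 − 797160 + 1 = 1788.
p and q are the roots of t² − 1788t + 798947 = 0.
Discriminant: 1788² − 4·798947 = 3196944 − 3195788 = 1156; √1156 = 34.
q = (1788 − 34)/2 = 877, p = (1788 + 34)/2 = 911.
Check: 877 · 911 = 798947.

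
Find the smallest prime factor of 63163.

83

63163 is odd.
Digit sum 19, not divisible by 3.
Ends in 3: not divisible by 5.
7: 63163 = 7·9023 + 2
11: 63163 = 11·5742 + 1
13: 63163 = 13·4858 + 9
17: 63163 = 17·3715 + 8
19: 63163 = 19·3324 + 7
23: 63163 = 23·2746 + 5
29: 63163 = 29·2178 + 1
31: 63163 = 31·2037 + 16
37: 63163 = 37·1707 + 4
41: 63163 = 41·1540 + 23
43: 63163 = 43·1468 + 39
47: 63163 = 47·1343 + 42
53: 63163 = 53·1191 + 40
59: 63163 = 59·1070 + 33
61: 63163 = 61·1035 + 28
67: 63163 = 67·942 + 49
71: 63163 = 71·889 + 44
73: 63163 = 73·865 + 18
79: 63163 = 79·799 + 42
83: 63163 = 83·761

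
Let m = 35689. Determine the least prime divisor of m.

35689 is odd.
Digit sum 31, not divisible by 3.
Ends in 9: not divisible by 5.
7: 35689 = 7·5098 + 3
11: 35689 = 11·3244 + 5
13: 35689 = 13·2745 + 4
17: 35689 = 17·2099 + 6
19: 35689 = 19·1878 + 7
23: 35689 = 23·1551 + 16
29: 35689 = 29·1230 + 19
31: 35689 = 31·1151 + 8
37: 35689 = 37·964 + 21
41: 35689 = 41·870 + 19
43: 35689 = 43·829 + 42
47: 35689 = 47·759 + 16
53: 35689 = 53·673 + 20
59: 35689 = 59·604 + 53
61: 35689 = 61·585 + 4
67: 35689 = 67·532 + 45
71: 35689 = 71·502 + 47
73: 35689 = 73·488 + 65
79: 35689 = 79·451 + 60
83: 35689 = 83·429 + 82
89: 35689 = 89·401

89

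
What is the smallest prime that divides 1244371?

31

1244371 is odd.
Digit sum 22, not divisible by 3.
Ends in 1: not divisible by 5.
7: 1244371 = 7·177767 + 2
11: 1244371 = 11·113124 + 7
13: 1244371 = 13·95720 + 11
17: 1244371 = 17·73198 + 5
19: 1244371 = 19·65493 + 4
23: 1244371 = 23·54103 + 2
29: 1244371 = 29·42909 + 10
31: 1244371 = 31·40141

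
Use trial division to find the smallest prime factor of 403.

403 is odd.
Digit sum 7, not divisible by 3.
Ends in 3: not divisible by 5.
7: 403 = 7·57 + 4
11: 403 = 11·36 + 7
13: 403 = 13·31

13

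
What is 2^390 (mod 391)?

2^1 ≡ 2 (mod 391)
2^2 ≡ 2^2 = 4 ≡ 4 (mod 391)
2^4 ≡ 4^2 = 16 ≡ 16 (mod 391)
2^8 ≡ 16^2 = 256 ≡ 256 (mod 391)
2^16 ≡ 256^2 = 65536 ≡ 239 (mod 391)
2^32 ≡ 239^2 = 57121 ≡ 35 (mod 391)
2^64 ≡ 35^2 = 1225 ≡ 52 (mod 391)
2^128 ≡ 52^2 = 2704 ≡ 358 (mod 391)
2^256 ≡ 358^2 = 128164 ≡ 307 (mod 391)
390 = 256 + 128 + 4 + 2 in binary powers of 2.
So 2^390 ≡ 307 · 358 · 16 · 4 ≡ 285 (mod 391).
Since 285 ≠ 1, base 2 is a Fermat witness: 391 is composite.

285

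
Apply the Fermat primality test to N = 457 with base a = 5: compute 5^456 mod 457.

1

5^1 ≡ 5 (mod 457)
5^2 ≡ 5^2 = 25 ≡ 25 (mod 457)
5^4 ≡ 25^2 = 625 ≡ 168 (mod 457)
5^8 ≡ 168^2 = 28224 ≡ 347 (mod 457)
5^16 ≡ 347^2 = 120409 ≡ 218 (mod 457)
5^32 ≡ 218^2 = 47524 ≡ 453 (mod 457)
5^64 ≡ 453^2 = 205209 ≡ 16 (mod 457)
5^128 ≡ 16^2 = 256 ≡ 256 (mod 457)
5^256 ≡ 256^2 = 65536 ≡ 185 (mod 457)
456 = 256 + 128 + 64 + 8 in binary powers of 2.
So 5^456 ≡ 185 · 256 · 16 · 347 ≡ 1 (mod 457).
Since the result is 1, base 5 gives no evidence that 457 is composite.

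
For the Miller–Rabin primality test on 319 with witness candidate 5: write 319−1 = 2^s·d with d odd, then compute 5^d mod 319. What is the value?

319 − 1 = 318 = 2^1 · 159, so d = 159.
5^1 ≡ 5 (mod 319)
5^2 ≡ 5^2 = 25 ≡ 25 (mod 319)
5^4 ≡ 25^2 = 625 ≡ 306 (mod 319)
5^8 ≡ 306^2 = 93636 ≡ 169 (mod 319)
5^16 ≡ 169^2 = 28561 ≡ 170 (mod 319)
5^32 ≡ 170^2 = 28900 ≡ 190 (mod 319)
5^64 ≡ 190^2 = 36100 ≡ 53 (mod 319)
5^128 ≡ 53^2 = 2809 ≡ 257 (mod 319)
159 = 128 + 16 + 8 + 4 + 2 + 1 in binary powers of 2.
So 5^159 ≡ 257 · 170 · 169 · 306 · 25 · 5 ≡ 196 (mod 319).
Squaring chain: 196; never reaches −1, so base 5 is a Miller–Rabin witness that 319 is composite.

196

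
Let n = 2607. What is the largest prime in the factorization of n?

2607 = 3 · 869
869 = 11 · 79
79 is prime.
So 2607 = 3 · 11 · 79; the largest prime factor is 79.

79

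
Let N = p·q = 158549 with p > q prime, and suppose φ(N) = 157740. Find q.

φ(n) = (p−1)(q−1) = n − (p+q) + 1, so p + q = 158549 − 157740 + 1 = 810.
p and q are the roots of t² − 810t + 158549 = 0.
Discriminant: 810² − 4·158549 = 656100 − 634196 = 21904; √21904 = 148.
q = (810 − 148)/2 = 331, p = (810 + 148)/2 = 479.
Check: 331 · 479 = 158549.

331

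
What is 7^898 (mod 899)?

484

7^1 ≡ 7 (mod 899)
7^2 ≡ 7^2 = 49 ≡ 49 (mod 899)
7^4 ≡ 49^2 = 2401 ≡ 603 (mod 899)
7^8 ≡ 603^2 = 363609 ≡ 413 (mod 899)
7^16 ≡ 413^2 = 170569 ≡ 658 (mod 899)
7^32 ≡ 658^2 = 432964 ≡ 545 (mod 899)
7^64 ≡ 545^2 = 297025 ≡ 355 (mod 899)
7^128 ≡ 355^2 = 126025 ≡ 165 (mod 899)
7^256 ≡ 165^2 = 27225 ≡ 255 (mod 899)
7^512 ≡ 255^2 = 65025 ≡ 297 (mod 899)
898 = 512 + 256 + 128 + 2 in binary powers of 2.
So 7^898 ≡ 297 · 255 · 165 · 49 ≡ 484 (mod 899).
Since 484 ≠ 1, base 7 is a Fermat witness: 899 is composite.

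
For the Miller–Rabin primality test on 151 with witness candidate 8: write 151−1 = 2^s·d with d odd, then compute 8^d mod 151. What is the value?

1

151 − 1 = 150 = 2^1 · 75, so d = 75.
8^1 ≡ 8 (mod 151)
8^2 ≡ 8^2 = 64 ≡ 64 (mod 151)
8^4 ≡ 64^2 = 4096 ≡ 19 (mod 151)
8^8 ≡ 19^2 = 361 ≡ 59 (mod 151)
8^16 ≡ 59^2 = 3481 ≡ 8 (mod 151)
8^32 ≡ 8^2 = 64 ≡ 64 (mod 151)
8^64 ≡ 64^2 = 4096 ≡ 19 (mod 151)
75 = 64 + 8 + 2 + 1 in binary powers of 2.
So 8^75 ≡ 19 · 59 · 64 · 8 ≡ 1 (mod 151).
Since 8^d ≡ 1 (mod 151), base 8 does not prove 151 composite.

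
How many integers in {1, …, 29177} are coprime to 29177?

28836

Factor: 29177 = 163 · 179.
φ(29177) = (163−1) · (179−1) = 162 · 178 = 28836.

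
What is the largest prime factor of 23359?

71

23359 = 7 · 3337
3337 = 47 · 71
71 is prime.
So 23359 = 7 · 47 · 71; the largest prime factor is 71.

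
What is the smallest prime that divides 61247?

73

61247 is odd.
Digit sum 20, not divisible by 3.
Ends in 7: not divisible by 5.
7: 61247 = 7·8749 + 4
11: 61247 = 11·5567 + 10
13: 61247 = 13·4711 + 4
17: 61247 = 17·3602 + 13
19: 61247 = 19·3223 + 10
23: 61247 = 23·2662 + 21
29: 61247 = 29·2111 + 28
31: 61247 = 31·1975 + 22
37: 61247 = 37·1655 + 12
41: 61247 = 41·1493 + 34
43: 61247 = 43·1424 + 15
47: 61247 = 47·1303 + 6
53: 61247 = 53·1155 + 32
59: 61247 = 59·1038 + 5
61: 61247 = 61·1004 + 3
67: 61247 = 67·914 + 9
71: 61247 = 71·862 + 45
73: 61247 = 73·839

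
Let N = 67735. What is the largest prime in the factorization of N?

31

67735 = 5 · 13547
13547 = 19 · 713
713 = 23 · 31
31 is prime.
So 67735 = 5 · 19 · 23 · 31; the largest prime factor is 31.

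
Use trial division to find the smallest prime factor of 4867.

31

4867 is odd.
Digit sum 25, not divisible by 3.
Ends in 7: not divisible by 5.
7: 4867 = 7·695 + 2
11: 4867 = 11·442 + 5
13: 4867 = 13·374 + 5
17: 4867 = 17·286 + 5
19: 4867 = 19·256 + 3
23: 4867 = 23·211 + 14
29: 4867 = 29·167 + 24
31: 4867 = 31·157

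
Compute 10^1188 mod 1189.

10^1 ≡ 10 (mod 1189)
10^2 ≡ 10^2 = 100 ≡ 100 (mod 1189)
10^4 ≡ 100^2 = 10000 ≡ 488 (mod 1189)
10^8 ≡ 488^2 = 238144 ≡ 344 (mod 1189)
10^16 ≡ 344^2 = 118336 ≡ 625 (mod 1189)
10^32 ≡ 625^2 = 390625 ≡ 633 (mod 1189)
10^64 ≡ 633^2 = 400689 ≡ 1185 (mod 1189)
10^128 ≡ 1185^2 = 1404225 ≡ 16 (mod 1189)
10^256 ≡ 16^2 = 256 ≡ 256 (mod 1189)
10^512 ≡ 256^2 = 65536 ≡ 141 (mod 1189)
10^1024 ≡ 141^2 = 19881 ≡ 857 (mod 1189)
1188 = 1024 + 128 + 32 + 4 in binary powers of 2.
So 10^1188 ≡ 857 · 16 · 633 · 488 ≡ 426 (mod 1189).
Since 426 ≠ 1, base 10 is a Fermat witness: 1189 is composite.

426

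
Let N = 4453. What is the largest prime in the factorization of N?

73

4453 = 61 · 73
73 is prime.
So 4453 = 61 · 73; the largest prime factor is 73.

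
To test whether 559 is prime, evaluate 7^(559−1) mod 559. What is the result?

7^1 ≡ 7 (mod 559)
7^2 ≡ 7^2 = 49 ≡ 49 (mod 559)
7^4 ≡ 49^2 = 2401 ≡ 165 (mod 559)
7^8 ≡ 165^2 = 27225 ≡ 393 (mod 559)
7^16 ≡ 393^2 = 154449 ≡ 165 (mod 559)
7^32 ≡ 165^2 = 27225 ≡ 393 (mod 559)
7^64 ≡ 393^2 = 154449 ≡ 165 (mod 559)
7^128 ≡ 165^2 = 27225 ≡ 393 (mod 559)
7^256 ≡ 393^2 = 154449 ≡ 165 (mod 559)
7^512 ≡ 165^2 = 27225 ≡ 393 (mod 559)
558 = 512 + 32 + 8 + 4 + 2 in binary powers of 2.
So 7^558 ≡ 393 · 393 · 393 · 165 · 49 ≡ 259 (mod 559).
Since 259 ≠ 1, base 7 is a Fermat witness: 559 is composite.

259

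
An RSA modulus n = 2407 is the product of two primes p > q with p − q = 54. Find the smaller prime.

Since p = q + 54, we have 2407 = q(q + 54), so q² + 54q − 2407 = 0.
Discriminant: 54² + 4·2407 = 2916 + 9628 = 12544; √12544 = 112.
q = (−54 + 112)/2 = 29, and p = q + 54 = 83.
Check: 29 · 83 = 2407.

29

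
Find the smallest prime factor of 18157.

18157 is odd.
Digit sum 22, not divisible by 3.
Ends in 7: not divisible by 5.
7: 18157 = 7·2593 + 6
11: 18157 = 11·1650 + 7
13: 18157 = 13·1396 + 9
17: 18157 = 17·1068 + 1
19: 18157 = 19·955 + 12
23: 18157 = 23·789 + 10
29: 18157 = 29·626 + 3
31: 18157 = 31·585 + 22
37: 18157 = 37·490 + 27
41: 18157 = 41·442 + 35
43: 18157 = 43·422 + 11
47: 18157 = 47·386 + 15
53: 18157 = 53·342 + 31
59: 18157 = 59·307 + 44
61: 18157 = 61·297 + 40
67: 18157 = 67·271

67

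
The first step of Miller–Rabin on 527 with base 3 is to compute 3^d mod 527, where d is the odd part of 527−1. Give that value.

11

527 − 1 = 526 = 2^1 · 263, so d = 263.
3^1 ≡ 3 (mod 527)
3^2 ≡ 3^2 = 9 ≡ 9 (mod 527)
3^4 ≡ 9^2 = 81 ≡ 81 (mod 527)
3^8 ≡ 81^2 = 6561 ≡ 237 (mod 527)
3^16 ≡ 237^2 = 56169 ≡ 307 (mod 527)
3^32 ≡ 307^2 = 94249 ≡ 443 (mod 527)
3^64 ≡ 443^2 = 196249 ≡ 205 (mod 527)
3^128 ≡ 205^2 = 42025 ≡ 392 (mod 527)
3^256 ≡ 392^2 = 153664 ≡ 307 (mod 527)
263 = 256 + 4 + 2 + 1 in binary powers of 2.
So 3^263 ≡ 307 · 81 · 9 · 3 ≡ 11 (mod 527).
Squaring chain: 11; never reaches −1, so base 3 is a Miller–Rabin witness that 527 is composite.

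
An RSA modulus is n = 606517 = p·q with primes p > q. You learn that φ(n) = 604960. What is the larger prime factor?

797

φ(n) = (p−1)(q−1) = n − (p+q) + 1, so p + q = 606517 − 604960 + 1 = 1558.
p and q are the roots of t² − 1558t + 606517 = 0.
Discriminant: 1558² − 4·606517 = 2427364 − 2426068 = 1296; √1296 = 36.
q = (1558 − 36)/2 = 761, p = (1558 + 36)/2 = 797.
Check: 761 · 797 = 606517.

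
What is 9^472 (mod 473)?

444

9^1 ≡ 9 (mod 473)
9^2 ≡ 9^2 = 81 ≡ 81 (mod 473)
9^4 ≡ 81^2 = 6561 ≡ 412 (mod 473)
9^8 ≡ 412^2 = 169744 ≡ 410 (mod 473)
9^16 ≡ 410^2 = 168100 ≡ 185 (mod 473)
9^32 ≡ 185^2 = 34225 ≡ 169 (mod 473)
9^64 ≡ 169^2 = 28561 ≡ 181 (mod 473)
9^128 ≡ 181^2 = 32761 ≡ 124 (mod 473)
9^256 ≡ 124^2 = 15376 ≡ 240 (mod 473)
472 = 256 + 128 + 64 + 16 + 8 in binary powers of 2.
So 9^472 ≡ 240 · 124 · 181 · 185 · 410 ≡ 444 (mod 473).
Since 444 ≠ 1, base 9 is a Fermat witness: 473 is composite.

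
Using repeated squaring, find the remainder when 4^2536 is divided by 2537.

317

4^1 ≡ 4 (mod 2537)
4^2 ≡ 4^2 = 16 ≡ 16 (mod 2537)
4^4 ≡ 16^2 = 256 ≡ 256 (mod 2537)
4^8 ≡ 256^2 = 65536 ≡ 2111 (mod 2537)
4^16 ≡ 2111^2 = 4456321 ≡ 1349 (mod 2537)
4^32 ≡ 1349^2 = 1819801 ≡ 772 (mod 2537)
4^64 ≡ 772^2 = 595984 ≡ 2326 (mod 2537)
4^128 ≡ 2326^2 = 5410276 ≡ 1392 (mod 2537)
4^256 ≡ 1392^2 = 1937664 ≡ 1933 (mod 2537)
4^512 ≡ 1933^2 = 3736489 ≡ 2025 (mod 2537)
4^1024 ≡ 2025^2 = 4100625 ≡ 833 (mod 2537)
4^2048 ≡ 833^2 = 693889 ≡ 1288 (mod 2537)
2536 = 2048 + 256 + 128 + 64 + 32 + 8 in binary powers of 2.
So 4^2536 ≡ 1288 · 1933 · 1392 · 2326 · 772 · 2111 ≡ 317 (mod 2537).
Since 317 ≠ 1, base 4 is a Fermat witness: 2537 is composite.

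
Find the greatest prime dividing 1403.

61

1403 = 23 · 61
61 is prime.
So 1403 = 23 · 61; the largest prime factor is 61.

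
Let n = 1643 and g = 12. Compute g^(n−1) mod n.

782

12^1 ≡ 12 (mod 1643)
12^2 ≡ 12^2 = 144 ≡ 144 (mod 1643)
12^4 ≡ 144^2 = 20736 ≡ 1020 (mod 1643)
12^8 ≡ 1020^2 = 1040400 ≡ 381 (mod 1643)
12^16 ≡ 381^2 = 145161 ≡ 577 (mod 1643)
12^32 ≡ 577^2 = 332929 ≡ 1043 (mod 1643)
12^64 ≡ 1043^2 = 1087849 ≡ 183 (mod 1643)
12^128 ≡ 183^2 = 33489 ≡ 629 (mod 1643)
12^256 ≡ 629^2 = 395641 ≡ 1321 (mod 1643)
12^512 ≡ 1321^2 = 1745041 ≡ 175 (mod 1643)
12^1024 ≡ 175^2 = 30625 ≡ 1051 (mod 1643)
1642 = 1024 + 512 + 64 + 32 + 8 + 2 in binary powers of 2.
So 12^1642 ≡ 1051 · 175 · 183 · 1043 · 381 · 144 ≡ 782 (mod 1643).
Since 782 ≠ 1, base 12 is a Fermat witness: 1643 is composite.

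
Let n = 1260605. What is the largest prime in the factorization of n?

1260605 = 5 · 252121
252121 = 53 · 4757
4757 = 67 · 71
71 is prime.
So 1260605 = 5 · 53 · 67 · 71; the largest prime factor is 71.

71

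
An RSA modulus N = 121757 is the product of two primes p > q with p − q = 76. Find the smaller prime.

Since p = q + 76, we have 121757 = q(q + 76), so q² + 76q − 121757 = 0.
Discriminant: 76² + 4·121757 = 5776 + 487028 = 492804; √492804 = 702.
q = (−76 + 702)/2 = 313, and p = q + 76 = 389.
Check: 313 · 389 = 121757.

313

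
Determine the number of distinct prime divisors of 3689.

3689 = 7 · 527
527 = 17 · 31
3689 = 7 · 17 · 31, which has 3 distinct prime factors.

3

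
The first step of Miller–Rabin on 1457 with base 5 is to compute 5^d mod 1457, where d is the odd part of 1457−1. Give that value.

1457 − 1 = 1456 = 2^4 · 91, so d = 91.
5^1 ≡ 5 (mod 1457)
5^2 ≡ 5^2 = 25 ≡ 25 (mod 1457)
5^4 ≡ 25^2 = 625 ≡ 625 (mod 1457)
5^8 ≡ 625^2 = 390625 ≡ 149 (mod 1457)
5^16 ≡ 149^2 = 22201 ≡ 346 (mod 1457)
5^32 ≡ 346^2 = 119716 ≡ 242 (mod 1457)
5^64 ≡ 242^2 = 58564 ≡ 284 (mod 1457)
91 = 64 + 16 + 8 + 2 + 1 in binary powers of 2.
So 5^91 ≡ 284 · 346 · 149 · 25 · 5 ≡ 160 (mod 1457).
Squaring chain: 160 → 831 → 1400 → 335; never reaches −1, so base 5 is a Miller–Rabin witness that 1457 is composite.

160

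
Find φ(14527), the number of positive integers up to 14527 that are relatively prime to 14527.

14256

Factor: 14527 = 73 · 199.
φ(14527) = (73−1) · (199−1) = 72 · 198 = 14256.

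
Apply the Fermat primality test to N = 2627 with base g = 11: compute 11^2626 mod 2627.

2616

11^1 ≡ 11 (mod 2627)
11^2 ≡ 11^2 = 121 ≡ 121 (mod 2627)
11^4 ≡ 121^2 = 14641 ≡ 1506 (mod 2627)
11^8 ≡ 1506^2 = 2268036 ≡ 935 (mod 2627)
11^16 ≡ 935^2 = 874225 ≡ 2061 (mod 2627)
11^32 ≡ 2061^2 = 4247721 ≡ 2489 (mod 2627)
11^64 ≡ 2489^2 = 6195121 ≡ 655 (mod 2627)
11^128 ≡ 655^2 = 429025 ≡ 824 (mod 2627)
11^256 ≡ 824^2 = 678976 ≡ 1210 (mod 2627)
11^512 ≡ 1210^2 = 1464100 ≡ 861 (mod 2627)
11^1024 ≡ 861^2 = 741321 ≡ 507 (mod 2627)
11^2048 ≡ 507^2 = 257049 ≡ 2230 (mod 2627)
2626 = 2048 + 512 + 64 + 2 in binary powers of 2.
So 11^2626 ≡ 2230 · 861 · 655 · 121 ≡ 2616 (mod 2627).
Since 2616 ≠ 1, base 11 is a Fermat witness: 2627 is composite.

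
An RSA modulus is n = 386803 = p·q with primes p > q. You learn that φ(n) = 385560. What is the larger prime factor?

φ(n) = (p−1)(q−1) = n − (p+q) + 1, so p + q = 386803 − 385560 + 1 = 1244.
p and q are the roots of t² − 1244t + 386803 = 0.
Discriminant: 1244² − 4·386803 = 1547536 − 1547212 = 324; √324 = 18.
q = (1244 − 18)/2 = 613, p = (1244 + 18)/2 = 631.
Check: 613 · 631 = 386803.

631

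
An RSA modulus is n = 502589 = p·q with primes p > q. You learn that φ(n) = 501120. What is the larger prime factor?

φ(n) = (p−1)(q−1) = n − (p+q) + 1, so p + q = 502589 − 501120 + 1 = 1470.
p and q are the roots of t² − 1470t + 502589 = 0.
Discriminant: 1470² − 4·502589 = 2160900 − 2010356 = 150544; √150544 = 388.
q = (1470 − 388)/2 = 541, p = (1470 + 388)/2 = 929.
Check: 541 · 929 = 502589.

929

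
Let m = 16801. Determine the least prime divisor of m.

16801 is odd.
Digit sum 16, not divisible by 3.
Ends in 1: not divisible by 5.
7: 16801 = 7·2400 + 1
11: 16801 = 11·1527 + 4
13: 16801 = 13·1292 + 5
17: 16801 = 17·988 + 5
19: 16801 = 19·884 + 5
23: 16801 = 23·730 + 11
29: 16801 = 29·579 + 10
31: 16801 = 31·541 + 30
37: 16801 = 37·454 + 3
41: 16801 = 41·409 + 32
43: 16801 = 43·390 + 31
47: 16801 = 47·357 + 22
53: 16801 = 53·317

53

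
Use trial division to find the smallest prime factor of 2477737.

2477737 is odd.
Digit sum 37, not divisible by 3.
Ends in 7: not divisible by 5.
7: 2477737 = 7·353962 + 3
11: 2477737 = 11·225248 + 9
13: 2477737 = 13·190595 + 2
17: 2477737 = 17·145749 + 4
19: 2477737 = 19·130407 + 4
23: 2477737 = 23·107727 + 16
29: 2477737 = 29·85439 + 6
31: 2477737 = 31·79927

31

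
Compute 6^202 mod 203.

6^1 ≡ 6 (mod 203)
6^2 ≡ 6^2 = 36 ≡ 36 (mod 203)
6^4 ≡ 36^2 = 1296 ≡ 78 (mod 203)
6^8 ≡ 78^2 = 6084 ≡ 197 (mod 203)
6^16 ≡ 197^2 = 38809 ≡ 36 (mod 203)
6^32 ≡ 36^2 = 1296 ≡ 78 (mod 203)
6^64 ≡ 78^2 = 6084 ≡ 197 (mod 203)
6^128 ≡ 197^2 = 38809 ≡ 36 (mod 203)
202 = 128 + 64 + 8 + 2 in binary powers of 2.
So 6^202 ≡ 36 · 197 · 197 · 36 ≡ 169 (mod 203).
Since 169 ≠ 1, base 6 is a Fermat witness: 203 is composite.

169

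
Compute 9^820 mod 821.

1

9^1 ≡ 9 (mod 821)
9^2 ≡ 9^2 = 81 ≡ 81 (mod 821)
9^4 ≡ 81^2 = 6561 ≡ 814 (mod 821)
9^8 ≡ 814^2 = 662596 ≡ 49 (mod 821)
9^16 ≡ 49^2 = 2401 ≡ 759 (mod 821)
9^32 ≡ 759^2 = 576081 ≡ 560 (mod 821)
9^64 ≡ 560^2 = 313600 ≡ 799 (mod 821)
9^128 ≡ 799^2 = 638401 ≡ 484 (mod 821)
9^256 ≡ 484^2 = 234256 ≡ 271 (mod 821)
9^512 ≡ 271^2 = 73441 ≡ 372 (mod 821)
820 = 512 + 256 + 32 + 16 + 4 in binary powers of 2.
So 9^820 ≡ 372 · 271 · 560 · 759 · 814 ≡ 1 (mod 821).
Since the result is 1, base 9 gives no evidence that 821 is composite.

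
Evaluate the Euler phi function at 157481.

146080

Factor: 157481 = 23 · 41 · 167.
φ(157481) = (23−1) · (41−1) · (167−1) = 22 · 40 · 166 = 146080.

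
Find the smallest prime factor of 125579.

125579 is odd.
Digit sum 29, not divisible by 3.
Ends in 9: not divisible by 5.
7: 125579 = 7·17939 + 6
11: 125579 = 11·11416 + 3
13: 125579 = 13·9659 + 12
17: 125579 = 17·7387

17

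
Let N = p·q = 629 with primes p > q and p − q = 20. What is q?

Since p = q + 20, we have 629 = q(q + 20), so q² + 20q − 629 = 0.
Discriminant: 20² + 4·629 = 400 + 2516 = 2916; √2916 = 54.
q = (−20 + 54)/2 = 17, and p = q + 20 = 37.
Check: 17 · 37 = 629.

17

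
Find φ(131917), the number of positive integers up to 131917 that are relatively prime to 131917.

Factor: 131917 = 19 · 53 · 131.
φ(131917) = (19−1) · (53−1) · (131−1) = 18 · 52 · 130 = 121680.

121680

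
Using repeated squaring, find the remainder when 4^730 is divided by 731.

16

4^1 ≡ 4 (mod 731)
4^2 ≡ 4^2 = 16 ≡ 16 (mod 731)
4^4 ≡ 16^2 = 256 ≡ 256 (mod 731)
4^8 ≡ 256^2 = 65536 ≡ 477 (mod 731)
4^16 ≡ 477^2 = 227529 ≡ 188 (mod 731)
4^32 ≡ 188^2 = 35344 ≡ 256 (mod 731)
4^64 ≡ 256^2 = 65536 ≡ 477 (mod 731)
4^128 ≡ 477^2 = 227529 ≡ 188 (mod 731)
4^256 ≡ 188^2 = 35344 ≡ 256 (mod 731)
4^512 ≡ 256^2 = 65536 ≡ 477 (mod 731)
730 = 512 + 128 + 64 + 16 + 8 + 2 in binary powers of 2.
So 4^730 ≡ 477 · 188 · 477 · 188 · 477 · 16 ≡ 16 (mod 731).
Since 16 ≠ 1, base 4 is a Fermat witness: 731 is composite.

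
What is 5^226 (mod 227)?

1

5^1 ≡ 5 (mod 227)
5^2 ≡ 5^2 = 25 ≡ 25 (mod 227)
5^4 ≡ 25^2 = 625 ≡ 171 (mod 227)
5^8 ≡ 171^2 = 29241 ≡ 185 (mod 227)
5^16 ≡ 185^2 = 34225 ≡ 175 (mod 227)
5^32 ≡ 175^2 = 30625 ≡ 207 (mod 227)
5^64 ≡ 207^2 = 42849 ≡ 173 (mod 227)
5^128 ≡ 173^2 = 29929 ≡ 192 (mod 227)
226 = 128 + 64 + 32 + 2 in binary powers of 2.
So 5^226 ≡ 192 · 173 · 207 · 25 ≡ 1 (mod 227).
Since the result is 1, base 5 gives no evidence that 227 is composite.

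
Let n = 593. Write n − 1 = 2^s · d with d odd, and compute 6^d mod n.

593 − 1 = 592 = 2^4 · 37, so d = 37.
6^1 ≡ 6 (mod 593)
6^2 ≡ 6^2 = 36 ≡ 36 (mod 593)
6^4 ≡ 36^2 = 1296 ≡ 110 (mod 593)
6^8 ≡ 110^2 = 12100 ≡ 240 (mod 593)
6^16 ≡ 240^2 = 57600 ≡ 79 (mod 593)
6^32 ≡ 79^2 = 6241 ≡ 311 (mod 593)
37 = 32 + 4 + 1 in binary powers of 2.
So 6^37 ≡ 311 · 110 · 6 ≡ 82 (mod 593).
Squaring chain: 82 → 201 → 77 → 592; reaches −1, so base 6 does not prove 593 composite.

82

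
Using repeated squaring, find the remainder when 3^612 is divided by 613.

1

3^1 ≡ 3 (mod 613)
3^2 ≡ 3^2 = 9 ≡ 9 (mod 613)
3^4 ≡ 9^2 = 81 ≡ 81 (mod 613)
3^8 ≡ 81^2 = 6561 ≡ 431 (mod 613)
3^16 ≡ 431^2 = 185761 ≡ 22 (mod 613)
3^32 ≡ 22^2 = 484 ≡ 484 (mod 613)
3^64 ≡ 484^2 = 234256 ≡ 90 (mod 613)
3^128 ≡ 90^2 = 8100 ≡ 131 (mod 613)
3^256 ≡ 131^2 = 17161 ≡ 610 (mod 613)
3^512 ≡ 610^2 = 372100 ≡ 9 (mod 613)
612 = 512 + 64 + 32 + 4 in binary powers of 2.
So 3^612 ≡ 9 · 90 · 484 · 81 ≡ 1 (mod 613).
Since the result is 1, base 3 gives no evidence that 613 is composite.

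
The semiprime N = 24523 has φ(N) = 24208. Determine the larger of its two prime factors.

φ(n) = (p−1)(q−1) = n − (p+q) + 1, so p + q = 24523 − 24208 + 1 = 316.
p and q are the roots of t² − 316t + 24523 = 0.
Discriminant: 316² − 4·24523 = 99856 − 98092 = 1764; √1764 = 42.
q = (316 − 42)/2 = 137, p = (316 + 42)/2 = 179.
Check: 137 · 179 = 24523.

179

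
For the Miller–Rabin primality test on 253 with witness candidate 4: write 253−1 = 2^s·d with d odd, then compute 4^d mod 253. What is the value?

9

253 − 1 = 252 = 2^2 · 63, so d = 63.
4^1 ≡ 4 (mod 253)
4^2 ≡ 4^2 = 16 ≡ 16 (mod 253)
4^4 ≡ 16^2 = 256 ≡ 3 (mod 253)
4^8 ≡ 3^2 = 9 ≡ 9 (mod 253)
4^16 ≡ 9^2 = 81 ≡ 81 (mod 253)
4^32 ≡ 81^2 = 6561 ≡ 236 (mod 253)
63 = 32 + 16 + 8 + 4 + 2 + 1 in binary powers of 2.
So 4^63 ≡ 236 · 81 · 9 · 3 · 16 · 4 ≡ 9 (mod 253).
Squaring chain: 9 → 81; never reaches −1, so base 4 is a Miller–Rabin witness that 253 is composite.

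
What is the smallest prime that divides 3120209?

3120209 is odd.
Digit sum 17, not divisible by 3.
Ends in 9: not divisible by 5.
7: 3120209 = 7·445744 + 1
11: 3120209 = 11·283655 + 4
13: 3120209 = 13·240016 + 1
17: 3120209 = 17·183541 + 12
19: 3120209 = 19·164221 + 10
23: 3120209 = 23·135661 + 6
29: 3120209 = 29·107593 + 12
31: 3120209 = 31·100651 + 28
37: 3120209 = 37·84329 + 36
41: 3120209 = 41·76102 + 27
43: 3120209 = 43·72563

43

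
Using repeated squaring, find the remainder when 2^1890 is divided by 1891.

1768

2^1 ≡ 2 (mod 1891)
2^2 ≡ 2^2 = 4 ≡ 4 (mod 1891)
2^4 ≡ 4^2 = 16 ≡ 16 (mod 1891)
2^8 ≡ 16^2 = 256 ≡ 256 (mod 1891)
2^16 ≡ 256^2 = 65536 ≡ 1242 (mod 1891)
2^32 ≡ 1242^2 = 1542564 ≡ 1399 (mod 1891)
2^64 ≡ 1399^2 = 1957201 ≡ 16 (mod 1891)
2^128 ≡ 16^2 = 256 ≡ 256 (mod 1891)
2^256 ≡ 256^2 = 65536 ≡ 1242 (mod 1891)
2^512 ≡ 1242^2 = 1542564 ≡ 1399 (mod 1891)
2^1024 ≡ 1399^2 = 1957201 ≡ 16 (mod 1891)
1890 = 1024 + 512 + 256 + 64 + 32 + 2 in binary powers of 2.
So 2^1890 ≡ 16 · 1399 · 1242 · 16 · 1399 · 4 ≡ 1768 (mod 1891).
Since 1768 ≠ 1, base 2 is a Fermat witness: 1891 is composite.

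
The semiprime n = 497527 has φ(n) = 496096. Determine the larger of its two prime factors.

839

φ(n) = (p−1)(q−1) = n − (p+q) + 1, so p + q = 497527 − 496096 + 1 = 1432.
p and q are the roots of t² − 1432t + 497527 = 0.
Discriminant: 1432² − 4·497527 = 2050624 − 1990108 = 60516; √60516 = 246.
q = (1432 − 246)/2 = 593, p = (1432 + 246)/2 = 839.
Check: 593 · 839 = 497527.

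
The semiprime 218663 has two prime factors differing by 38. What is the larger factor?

Since p = q + 38, we have 218663 = q(q + 38), so q² + 38q − 218663 = 0.
Discriminant: 38² + 4·218663 = 1444 + 874652 = 876096; √876096 = 936.
q = (−38 + 936)/2 = 449, and p = q + 38 = 487.
Check: 449 · 487 = 218663.

487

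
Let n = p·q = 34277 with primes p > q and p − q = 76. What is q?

Since p = q + 76, we have 34277 = q(q + 76), so q² + 76q − 34277 = 0.
Discriminant: 76² + 4·34277 = 5776 + 137108 = 142884; √142884 = 378.
q = (−76 + 378)/2 = 151, and p = q + 76 = 227.
Check: 151 · 227 = 34277.

151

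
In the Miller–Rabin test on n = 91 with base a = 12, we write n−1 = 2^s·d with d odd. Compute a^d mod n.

90

91 − 1 = 90 = 2^1 · 45, so d = 45.
12^1 ≡ 12 (mod 91)
12^2 ≡ 12^2 = 144 ≡ 53 (mod 91)
12^4 ≡ 53^2 = 2809 ≡ 79 (mod 91)
12^8 ≡ 79^2 = 6241 ≡ 53 (mod 91)
12^16 ≡ 53^2 = 2809 ≡ 79 (mod 91)
12^32 ≡ 79^2 = 6241 ≡ 53 (mod 91)
45 = 32 + 8 + 4 + 1 in binary powers of 2.
So 12^45 ≡ 53 · 53 · 79 · 12 ≡ 90 (mod 91).
Since 12^d ≡ 90 (mod 91), base 12 does not prove 91 composite.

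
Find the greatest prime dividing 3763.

3763 = 53 · 71
71 is prime.
So 3763 = 53 · 71; the largest prime factor is 71.

71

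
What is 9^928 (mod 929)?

1

9^1 ≡ 9 (mod 929)
9^2 ≡ 9^2 = 81 ≡ 81 (mod 929)
9^4 ≡ 81^2 = 6561 ≡ 58 (mod 929)
9^8 ≡ 58^2 = 3364 ≡ 577 (mod 929)
9^16 ≡ 577^2 = 332929 ≡ 347 (mod 929)
9^32 ≡ 347^2 = 120409 ≡ 568 (mod 929)
9^64 ≡ 568^2 = 322624 ≡ 261 (mod 929)
9^128 ≡ 261^2 = 68121 ≡ 304 (mod 929)
9^256 ≡ 304^2 = 92416 ≡ 445 (mod 929)
9^512 ≡ 445^2 = 198025 ≡ 148 (mod 929)
928 = 512 + 256 + 128 + 32 in binary powers of 2.
So 9^928 ≡ 148 · 445 · 304 · 568 ≡ 1 (mod 929).
Since the result is 1, base 9 gives no evidence that 929 is composite.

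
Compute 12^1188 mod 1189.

146

12^1 ≡ 12 (mod 1189)
12^2 ≡ 12^2 = 144 ≡ 144 (mod 1189)
12^4 ≡ 144^2 = 20736 ≡ 523 (mod 1189)
12^8 ≡ 523^2 = 273529 ≡ 59 (mod 1189)
12^16 ≡ 59^2 = 3481 ≡ 1103 (mod 1189)
12^32 ≡ 1103^2 = 1216609 ≡ 262 (mod 1189)
12^64 ≡ 262^2 = 68644 ≡ 871 (mod 1189)
12^128 ≡ 871^2 = 758641 ≡ 59 (mod 1189)
12^256 ≡ 59^2 = 3481 ≡ 1103 (mod 1189)
12^512 ≡ 1103^2 = 1216609 ≡ 262 (mod 1189)
12^1024 ≡ 262^2 = 68644 ≡ 871 (mod 1189)
1188 = 1024 + 128 + 32 + 4 in binary powers of 2.
So 12^1188 ≡ 871 · 59 · 262 · 523 ≡ 146 (mod 1189).
Since 146 ≠ 1, base 12 is a Fermat witness: 1189 is composite.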